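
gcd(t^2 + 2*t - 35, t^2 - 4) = 1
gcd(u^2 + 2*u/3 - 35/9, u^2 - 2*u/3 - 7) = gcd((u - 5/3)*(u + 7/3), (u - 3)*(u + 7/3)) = u + 7/3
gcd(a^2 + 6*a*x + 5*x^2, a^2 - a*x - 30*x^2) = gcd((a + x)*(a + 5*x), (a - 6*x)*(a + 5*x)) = a + 5*x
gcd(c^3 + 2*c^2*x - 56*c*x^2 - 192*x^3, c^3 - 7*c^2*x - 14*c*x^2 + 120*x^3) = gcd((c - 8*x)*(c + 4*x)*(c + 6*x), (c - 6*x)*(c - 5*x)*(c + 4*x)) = c + 4*x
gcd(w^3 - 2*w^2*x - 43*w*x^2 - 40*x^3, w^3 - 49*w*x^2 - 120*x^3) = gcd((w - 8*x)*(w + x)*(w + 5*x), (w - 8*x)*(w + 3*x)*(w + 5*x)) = -w^2 + 3*w*x + 40*x^2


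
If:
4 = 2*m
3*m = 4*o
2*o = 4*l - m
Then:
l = 5/4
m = 2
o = 3/2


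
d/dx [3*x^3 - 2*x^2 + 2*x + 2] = 9*x^2 - 4*x + 2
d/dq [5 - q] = -1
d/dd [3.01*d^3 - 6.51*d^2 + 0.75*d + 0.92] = 9.03*d^2 - 13.02*d + 0.75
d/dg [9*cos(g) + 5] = -9*sin(g)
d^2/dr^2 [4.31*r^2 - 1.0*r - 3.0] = 8.62000000000000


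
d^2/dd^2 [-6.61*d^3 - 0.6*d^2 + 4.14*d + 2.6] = -39.66*d - 1.2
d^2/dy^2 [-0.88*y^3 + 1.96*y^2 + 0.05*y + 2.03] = 3.92 - 5.28*y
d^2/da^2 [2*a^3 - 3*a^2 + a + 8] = 12*a - 6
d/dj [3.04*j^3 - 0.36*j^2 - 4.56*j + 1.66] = 9.12*j^2 - 0.72*j - 4.56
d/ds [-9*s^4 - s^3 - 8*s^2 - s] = -36*s^3 - 3*s^2 - 16*s - 1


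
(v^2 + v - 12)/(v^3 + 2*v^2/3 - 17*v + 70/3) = 3*(v^2 + v - 12)/(3*v^3 + 2*v^2 - 51*v + 70)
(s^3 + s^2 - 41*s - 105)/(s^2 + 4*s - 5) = (s^2 - 4*s - 21)/(s - 1)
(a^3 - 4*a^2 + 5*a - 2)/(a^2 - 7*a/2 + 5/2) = 2*(a^2 - 3*a + 2)/(2*a - 5)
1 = 1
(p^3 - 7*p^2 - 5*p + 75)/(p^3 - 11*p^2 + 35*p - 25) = (p + 3)/(p - 1)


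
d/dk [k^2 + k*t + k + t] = 2*k + t + 1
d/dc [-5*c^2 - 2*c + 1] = -10*c - 2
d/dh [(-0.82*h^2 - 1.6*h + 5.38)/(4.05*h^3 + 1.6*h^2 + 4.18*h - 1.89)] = (3.321*h^4 + 12.96*h^3 - 66.2346*h^2 - 14.1164*h - 19.4644)/(16.4025*h^6 + 12.96*h^5 + 36.418*h^4 - 1.933*h^3 + 11.4244*h^2 - 15.8004*h + 3.5721)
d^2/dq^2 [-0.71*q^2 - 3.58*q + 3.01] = -1.42000000000000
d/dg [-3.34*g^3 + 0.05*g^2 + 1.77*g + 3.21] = -10.02*g^2 + 0.1*g + 1.77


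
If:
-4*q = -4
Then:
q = 1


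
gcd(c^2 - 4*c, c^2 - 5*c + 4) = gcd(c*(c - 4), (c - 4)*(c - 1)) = c - 4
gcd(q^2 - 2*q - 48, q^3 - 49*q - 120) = q - 8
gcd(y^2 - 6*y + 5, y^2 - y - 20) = y - 5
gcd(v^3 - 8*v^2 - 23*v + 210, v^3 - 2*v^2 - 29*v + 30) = v^2 - v - 30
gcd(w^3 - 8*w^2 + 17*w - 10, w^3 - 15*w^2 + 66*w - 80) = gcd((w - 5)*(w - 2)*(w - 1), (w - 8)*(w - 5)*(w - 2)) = w^2 - 7*w + 10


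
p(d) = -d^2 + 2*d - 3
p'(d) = 2 - 2*d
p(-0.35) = -3.82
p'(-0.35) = 2.70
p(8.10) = -52.41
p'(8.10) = -14.20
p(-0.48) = -4.19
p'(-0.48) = 2.96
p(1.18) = -2.03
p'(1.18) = -0.36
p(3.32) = -7.38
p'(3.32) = -4.64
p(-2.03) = -11.18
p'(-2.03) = 6.06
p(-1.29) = -7.24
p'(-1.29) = 4.58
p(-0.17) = -3.37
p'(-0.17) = 2.34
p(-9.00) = -102.00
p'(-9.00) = 20.00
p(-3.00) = -18.00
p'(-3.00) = 8.00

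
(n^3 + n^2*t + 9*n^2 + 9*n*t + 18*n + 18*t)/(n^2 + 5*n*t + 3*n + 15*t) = (n^2 + n*t + 6*n + 6*t)/(n + 5*t)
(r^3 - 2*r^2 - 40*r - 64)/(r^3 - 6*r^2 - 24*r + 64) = (r + 2)/(r - 2)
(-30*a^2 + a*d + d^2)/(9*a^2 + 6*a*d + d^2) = (-30*a^2 + a*d + d^2)/(9*a^2 + 6*a*d + d^2)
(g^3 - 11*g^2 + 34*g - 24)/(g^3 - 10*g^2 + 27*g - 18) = (g - 4)/(g - 3)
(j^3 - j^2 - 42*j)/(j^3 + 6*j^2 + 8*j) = (j^2 - j - 42)/(j^2 + 6*j + 8)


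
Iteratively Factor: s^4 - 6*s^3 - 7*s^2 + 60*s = (s + 3)*(s^3 - 9*s^2 + 20*s) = (s - 4)*(s + 3)*(s^2 - 5*s) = s*(s - 4)*(s + 3)*(s - 5)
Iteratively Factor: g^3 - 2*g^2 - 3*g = (g - 3)*(g^2 + g) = (g - 3)*(g + 1)*(g)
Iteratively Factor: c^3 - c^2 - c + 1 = (c - 1)*(c^2 - 1) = (c - 1)*(c + 1)*(c - 1)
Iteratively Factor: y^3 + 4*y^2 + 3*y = (y + 3)*(y^2 + y) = y*(y + 3)*(y + 1)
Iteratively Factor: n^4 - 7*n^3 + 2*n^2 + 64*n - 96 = (n - 2)*(n^3 - 5*n^2 - 8*n + 48) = (n - 4)*(n - 2)*(n^2 - n - 12) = (n - 4)*(n - 2)*(n + 3)*(n - 4)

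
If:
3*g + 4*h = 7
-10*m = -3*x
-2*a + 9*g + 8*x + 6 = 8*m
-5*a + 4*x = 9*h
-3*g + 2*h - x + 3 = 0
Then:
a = -691/130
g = 383/117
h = -55/78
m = -321/130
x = -107/13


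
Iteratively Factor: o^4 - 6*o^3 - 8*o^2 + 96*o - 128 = (o - 2)*(o^3 - 4*o^2 - 16*o + 64) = (o - 2)*(o + 4)*(o^2 - 8*o + 16) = (o - 4)*(o - 2)*(o + 4)*(o - 4)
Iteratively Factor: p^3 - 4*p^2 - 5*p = (p - 5)*(p^2 + p) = (p - 5)*(p + 1)*(p)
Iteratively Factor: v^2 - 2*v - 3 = (v + 1)*(v - 3)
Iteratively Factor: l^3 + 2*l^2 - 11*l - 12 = (l + 4)*(l^2 - 2*l - 3) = (l + 1)*(l + 4)*(l - 3)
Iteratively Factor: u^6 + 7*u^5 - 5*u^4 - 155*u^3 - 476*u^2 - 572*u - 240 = (u + 1)*(u^5 + 6*u^4 - 11*u^3 - 144*u^2 - 332*u - 240) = (u + 1)*(u + 3)*(u^4 + 3*u^3 - 20*u^2 - 84*u - 80) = (u + 1)*(u + 3)*(u + 4)*(u^3 - u^2 - 16*u - 20) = (u - 5)*(u + 1)*(u + 3)*(u + 4)*(u^2 + 4*u + 4) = (u - 5)*(u + 1)*(u + 2)*(u + 3)*(u + 4)*(u + 2)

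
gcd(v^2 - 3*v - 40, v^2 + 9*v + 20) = v + 5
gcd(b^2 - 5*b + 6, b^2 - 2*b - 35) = 1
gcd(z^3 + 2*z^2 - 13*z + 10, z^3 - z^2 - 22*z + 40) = z^2 + 3*z - 10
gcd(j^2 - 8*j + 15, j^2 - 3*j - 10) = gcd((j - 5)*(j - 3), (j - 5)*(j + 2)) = j - 5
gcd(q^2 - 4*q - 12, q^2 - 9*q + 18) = q - 6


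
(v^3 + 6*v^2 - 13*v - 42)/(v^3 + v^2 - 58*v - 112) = (v - 3)/(v - 8)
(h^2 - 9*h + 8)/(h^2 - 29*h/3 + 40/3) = 3*(h - 1)/(3*h - 5)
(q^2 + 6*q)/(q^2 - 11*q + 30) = q*(q + 6)/(q^2 - 11*q + 30)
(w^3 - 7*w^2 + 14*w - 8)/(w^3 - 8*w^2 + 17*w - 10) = (w - 4)/(w - 5)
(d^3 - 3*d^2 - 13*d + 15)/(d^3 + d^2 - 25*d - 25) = (d^2 + 2*d - 3)/(d^2 + 6*d + 5)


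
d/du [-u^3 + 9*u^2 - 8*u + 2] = -3*u^2 + 18*u - 8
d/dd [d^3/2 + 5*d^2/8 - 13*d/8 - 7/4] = 3*d^2/2 + 5*d/4 - 13/8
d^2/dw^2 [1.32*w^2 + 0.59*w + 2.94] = 2.64000000000000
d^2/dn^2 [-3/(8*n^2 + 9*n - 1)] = 6*(64*n^2 + 72*n - (16*n + 9)^2 - 8)/(8*n^2 + 9*n - 1)^3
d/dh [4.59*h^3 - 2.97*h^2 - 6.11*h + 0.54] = 13.77*h^2 - 5.94*h - 6.11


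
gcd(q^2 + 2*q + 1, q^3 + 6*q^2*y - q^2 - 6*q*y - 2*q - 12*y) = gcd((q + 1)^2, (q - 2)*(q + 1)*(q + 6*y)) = q + 1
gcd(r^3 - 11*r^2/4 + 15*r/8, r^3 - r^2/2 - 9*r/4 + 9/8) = r - 3/2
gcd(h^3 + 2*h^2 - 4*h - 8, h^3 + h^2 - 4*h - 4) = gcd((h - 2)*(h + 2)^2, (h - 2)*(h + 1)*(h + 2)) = h^2 - 4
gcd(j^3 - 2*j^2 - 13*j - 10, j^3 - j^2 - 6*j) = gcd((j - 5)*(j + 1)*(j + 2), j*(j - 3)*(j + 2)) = j + 2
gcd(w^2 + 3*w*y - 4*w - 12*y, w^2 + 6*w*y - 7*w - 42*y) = 1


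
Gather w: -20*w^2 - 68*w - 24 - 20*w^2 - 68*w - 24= -40*w^2 - 136*w - 48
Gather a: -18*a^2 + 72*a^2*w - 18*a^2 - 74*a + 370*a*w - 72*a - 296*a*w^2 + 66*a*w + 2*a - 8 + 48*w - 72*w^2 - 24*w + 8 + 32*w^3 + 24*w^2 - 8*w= a^2*(72*w - 36) + a*(-296*w^2 + 436*w - 144) + 32*w^3 - 48*w^2 + 16*w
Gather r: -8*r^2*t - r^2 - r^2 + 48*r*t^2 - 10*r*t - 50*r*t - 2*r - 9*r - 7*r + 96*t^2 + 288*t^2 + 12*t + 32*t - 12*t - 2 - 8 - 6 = r^2*(-8*t - 2) + r*(48*t^2 - 60*t - 18) + 384*t^2 + 32*t - 16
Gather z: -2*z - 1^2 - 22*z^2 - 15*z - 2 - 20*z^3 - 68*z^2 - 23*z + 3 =-20*z^3 - 90*z^2 - 40*z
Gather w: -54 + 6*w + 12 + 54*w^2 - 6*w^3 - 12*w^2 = -6*w^3 + 42*w^2 + 6*w - 42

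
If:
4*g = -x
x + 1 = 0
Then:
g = 1/4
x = -1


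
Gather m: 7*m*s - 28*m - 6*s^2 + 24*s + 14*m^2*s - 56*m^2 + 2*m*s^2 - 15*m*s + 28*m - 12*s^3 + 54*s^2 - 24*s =m^2*(14*s - 56) + m*(2*s^2 - 8*s) - 12*s^3 + 48*s^2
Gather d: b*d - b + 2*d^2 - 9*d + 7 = -b + 2*d^2 + d*(b - 9) + 7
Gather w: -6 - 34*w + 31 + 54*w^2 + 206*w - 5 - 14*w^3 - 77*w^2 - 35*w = -14*w^3 - 23*w^2 + 137*w + 20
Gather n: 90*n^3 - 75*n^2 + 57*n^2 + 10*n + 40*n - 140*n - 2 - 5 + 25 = 90*n^3 - 18*n^2 - 90*n + 18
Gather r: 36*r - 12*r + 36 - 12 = 24*r + 24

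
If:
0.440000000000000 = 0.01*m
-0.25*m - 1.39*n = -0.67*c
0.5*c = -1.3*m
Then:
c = -114.40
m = 44.00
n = -63.06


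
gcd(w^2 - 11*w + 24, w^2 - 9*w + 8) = w - 8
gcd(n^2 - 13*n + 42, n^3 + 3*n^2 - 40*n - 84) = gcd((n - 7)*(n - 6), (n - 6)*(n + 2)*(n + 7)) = n - 6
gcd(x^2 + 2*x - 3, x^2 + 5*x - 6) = x - 1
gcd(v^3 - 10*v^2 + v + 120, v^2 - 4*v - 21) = v + 3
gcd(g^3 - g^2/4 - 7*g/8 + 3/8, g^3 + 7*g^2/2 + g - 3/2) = g^2 + g/2 - 1/2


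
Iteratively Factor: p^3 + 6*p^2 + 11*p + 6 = (p + 3)*(p^2 + 3*p + 2) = (p + 2)*(p + 3)*(p + 1)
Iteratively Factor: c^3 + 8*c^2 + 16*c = (c)*(c^2 + 8*c + 16) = c*(c + 4)*(c + 4)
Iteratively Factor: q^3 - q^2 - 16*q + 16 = (q + 4)*(q^2 - 5*q + 4) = (q - 1)*(q + 4)*(q - 4)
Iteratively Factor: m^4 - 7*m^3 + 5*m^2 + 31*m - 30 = (m + 2)*(m^3 - 9*m^2 + 23*m - 15) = (m - 5)*(m + 2)*(m^2 - 4*m + 3) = (m - 5)*(m - 3)*(m + 2)*(m - 1)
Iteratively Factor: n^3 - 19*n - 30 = (n - 5)*(n^2 + 5*n + 6) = (n - 5)*(n + 2)*(n + 3)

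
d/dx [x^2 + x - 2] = 2*x + 1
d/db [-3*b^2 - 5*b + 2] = -6*b - 5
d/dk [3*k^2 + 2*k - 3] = 6*k + 2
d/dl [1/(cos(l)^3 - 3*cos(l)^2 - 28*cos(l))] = (3*sin(l) - 28*sin(l)/cos(l)^2 - 6*tan(l))/(sin(l)^2 + 3*cos(l) + 27)^2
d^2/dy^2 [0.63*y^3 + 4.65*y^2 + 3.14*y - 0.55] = 3.78*y + 9.3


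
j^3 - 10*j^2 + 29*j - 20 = (j - 5)*(j - 4)*(j - 1)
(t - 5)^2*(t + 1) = t^3 - 9*t^2 + 15*t + 25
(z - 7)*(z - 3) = z^2 - 10*z + 21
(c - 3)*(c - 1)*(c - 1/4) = c^3 - 17*c^2/4 + 4*c - 3/4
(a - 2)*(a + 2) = a^2 - 4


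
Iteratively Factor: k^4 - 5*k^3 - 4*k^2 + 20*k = (k - 5)*(k^3 - 4*k) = k*(k - 5)*(k^2 - 4) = k*(k - 5)*(k + 2)*(k - 2)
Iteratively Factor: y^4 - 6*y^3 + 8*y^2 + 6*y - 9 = (y - 3)*(y^3 - 3*y^2 - y + 3) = (y - 3)*(y - 1)*(y^2 - 2*y - 3) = (y - 3)^2*(y - 1)*(y + 1)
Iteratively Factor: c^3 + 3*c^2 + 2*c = (c)*(c^2 + 3*c + 2) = c*(c + 2)*(c + 1)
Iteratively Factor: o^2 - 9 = (o - 3)*(o + 3)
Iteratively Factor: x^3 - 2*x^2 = (x)*(x^2 - 2*x) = x*(x - 2)*(x)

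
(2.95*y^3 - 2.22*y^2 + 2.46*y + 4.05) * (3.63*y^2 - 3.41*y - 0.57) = 10.7085*y^5 - 18.1181*y^4 + 14.8185*y^3 + 7.5783*y^2 - 15.2127*y - 2.3085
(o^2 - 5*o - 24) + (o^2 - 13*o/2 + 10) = 2*o^2 - 23*o/2 - 14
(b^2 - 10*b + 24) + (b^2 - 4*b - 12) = 2*b^2 - 14*b + 12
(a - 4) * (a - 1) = a^2 - 5*a + 4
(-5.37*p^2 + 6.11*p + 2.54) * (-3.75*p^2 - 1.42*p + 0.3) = 20.1375*p^4 - 15.2871*p^3 - 19.8122*p^2 - 1.7738*p + 0.762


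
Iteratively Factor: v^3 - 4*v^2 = (v - 4)*(v^2) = v*(v - 4)*(v)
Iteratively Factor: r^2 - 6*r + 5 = (r - 1)*(r - 5)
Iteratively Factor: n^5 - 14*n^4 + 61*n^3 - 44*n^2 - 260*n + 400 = (n - 2)*(n^4 - 12*n^3 + 37*n^2 + 30*n - 200) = (n - 2)*(n + 2)*(n^3 - 14*n^2 + 65*n - 100) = (n - 5)*(n - 2)*(n + 2)*(n^2 - 9*n + 20) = (n - 5)*(n - 4)*(n - 2)*(n + 2)*(n - 5)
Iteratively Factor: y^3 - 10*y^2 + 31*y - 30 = (y - 5)*(y^2 - 5*y + 6) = (y - 5)*(y - 3)*(y - 2)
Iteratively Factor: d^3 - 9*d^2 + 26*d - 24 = (d - 4)*(d^2 - 5*d + 6) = (d - 4)*(d - 2)*(d - 3)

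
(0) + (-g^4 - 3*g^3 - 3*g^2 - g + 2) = -g^4 - 3*g^3 - 3*g^2 - g + 2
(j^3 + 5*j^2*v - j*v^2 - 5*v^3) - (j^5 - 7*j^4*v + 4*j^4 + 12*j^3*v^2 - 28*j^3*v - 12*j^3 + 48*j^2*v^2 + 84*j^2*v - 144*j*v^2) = -j^5 + 7*j^4*v - 4*j^4 - 12*j^3*v^2 + 28*j^3*v + 13*j^3 - 48*j^2*v^2 - 79*j^2*v + 143*j*v^2 - 5*v^3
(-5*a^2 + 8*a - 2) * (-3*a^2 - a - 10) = 15*a^4 - 19*a^3 + 48*a^2 - 78*a + 20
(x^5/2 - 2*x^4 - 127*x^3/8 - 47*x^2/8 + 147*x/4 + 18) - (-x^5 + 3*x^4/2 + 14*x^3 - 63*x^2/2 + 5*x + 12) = 3*x^5/2 - 7*x^4/2 - 239*x^3/8 + 205*x^2/8 + 127*x/4 + 6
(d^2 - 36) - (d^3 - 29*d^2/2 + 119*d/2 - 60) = -d^3 + 31*d^2/2 - 119*d/2 + 24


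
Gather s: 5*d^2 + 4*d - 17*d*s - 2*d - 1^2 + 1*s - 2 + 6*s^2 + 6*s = 5*d^2 + 2*d + 6*s^2 + s*(7 - 17*d) - 3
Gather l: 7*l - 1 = 7*l - 1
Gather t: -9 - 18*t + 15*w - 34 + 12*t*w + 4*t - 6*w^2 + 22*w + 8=t*(12*w - 14) - 6*w^2 + 37*w - 35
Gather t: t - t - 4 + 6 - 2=0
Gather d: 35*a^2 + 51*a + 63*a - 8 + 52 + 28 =35*a^2 + 114*a + 72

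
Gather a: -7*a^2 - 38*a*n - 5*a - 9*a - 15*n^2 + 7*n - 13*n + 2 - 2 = -7*a^2 + a*(-38*n - 14) - 15*n^2 - 6*n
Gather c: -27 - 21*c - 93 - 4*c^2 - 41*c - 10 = -4*c^2 - 62*c - 130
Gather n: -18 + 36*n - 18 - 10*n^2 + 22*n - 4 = -10*n^2 + 58*n - 40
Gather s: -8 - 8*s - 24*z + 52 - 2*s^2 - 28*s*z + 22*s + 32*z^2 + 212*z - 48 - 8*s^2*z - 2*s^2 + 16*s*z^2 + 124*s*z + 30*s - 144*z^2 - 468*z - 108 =s^2*(-8*z - 4) + s*(16*z^2 + 96*z + 44) - 112*z^2 - 280*z - 112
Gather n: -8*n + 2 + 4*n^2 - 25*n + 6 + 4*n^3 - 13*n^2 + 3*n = 4*n^3 - 9*n^2 - 30*n + 8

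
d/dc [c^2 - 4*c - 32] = 2*c - 4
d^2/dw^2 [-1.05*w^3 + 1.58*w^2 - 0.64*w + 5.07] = 3.16 - 6.3*w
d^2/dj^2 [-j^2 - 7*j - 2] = -2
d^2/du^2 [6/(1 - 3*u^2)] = 36*(-9*u^2 - 1)/(3*u^2 - 1)^3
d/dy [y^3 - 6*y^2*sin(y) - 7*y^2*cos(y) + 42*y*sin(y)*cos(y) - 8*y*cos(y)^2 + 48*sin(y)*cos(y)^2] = 7*y^2*sin(y) - 6*y^2*cos(y) + 3*y^2 - 12*y*sin(y) + 8*y*sin(2*y) - 14*y*cos(y) + 42*y*cos(2*y) + 21*sin(2*y) + 12*cos(y) - 4*cos(2*y) + 36*cos(3*y) - 4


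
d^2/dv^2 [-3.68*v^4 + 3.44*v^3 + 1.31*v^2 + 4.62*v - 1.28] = -44.16*v^2 + 20.64*v + 2.62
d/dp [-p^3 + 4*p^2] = p*(8 - 3*p)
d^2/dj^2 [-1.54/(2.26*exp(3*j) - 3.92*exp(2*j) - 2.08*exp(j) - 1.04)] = (1.54*(-13.56*exp(2*j) + 15.68*exp(j) + 4.16)*(-6.78*exp(2*j) + 7.84*exp(j) + 2.08)*exp(j) + (31.3236*exp(2*j) - 24.1472*exp(j) - 3.2032)*(-2.26*exp(3*j) + 3.92*exp(2*j) + 2.08*exp(j) + 1.04))*exp(j)/(-2.26*exp(3*j) + 3.92*exp(2*j) + 2.08*exp(j) + 1.04)^3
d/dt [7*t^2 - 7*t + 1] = 14*t - 7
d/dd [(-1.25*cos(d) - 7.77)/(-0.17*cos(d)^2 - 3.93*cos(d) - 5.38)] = (0.2125*cos(d)^2 + 2.6418*cos(d) + 23.8111)*sin(d)/(0.0289*cos(d)^4 + 1.3362*cos(d)^3 + 17.2741*cos(d)^2 + 42.2868*cos(d) + 28.9444)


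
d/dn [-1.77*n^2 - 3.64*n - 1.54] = -3.54*n - 3.64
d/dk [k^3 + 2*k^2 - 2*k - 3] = 3*k^2 + 4*k - 2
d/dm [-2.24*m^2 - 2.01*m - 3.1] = -4.48*m - 2.01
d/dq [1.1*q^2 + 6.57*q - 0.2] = 2.2*q + 6.57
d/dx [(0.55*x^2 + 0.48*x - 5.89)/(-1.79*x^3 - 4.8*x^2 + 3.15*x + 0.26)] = (0.9845*x^4 + 1.7184*x^3 - 27.5928*x^2 - 56.258*x + 18.6783)/(3.2041*x^6 + 17.184*x^5 + 11.763*x^4 - 31.1708*x^3 + 7.4265*x^2 + 1.638*x + 0.0676)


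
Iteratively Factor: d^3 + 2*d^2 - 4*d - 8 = (d - 2)*(d^2 + 4*d + 4) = (d - 2)*(d + 2)*(d + 2)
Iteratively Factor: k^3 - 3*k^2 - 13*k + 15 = (k - 5)*(k^2 + 2*k - 3) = (k - 5)*(k - 1)*(k + 3)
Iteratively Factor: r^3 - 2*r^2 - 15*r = (r + 3)*(r^2 - 5*r) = (r - 5)*(r + 3)*(r)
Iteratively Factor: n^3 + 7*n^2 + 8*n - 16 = (n + 4)*(n^2 + 3*n - 4) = (n - 1)*(n + 4)*(n + 4)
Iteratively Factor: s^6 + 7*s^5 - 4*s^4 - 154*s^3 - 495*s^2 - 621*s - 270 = (s + 3)*(s^5 + 4*s^4 - 16*s^3 - 106*s^2 - 177*s - 90) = (s - 5)*(s + 3)*(s^4 + 9*s^3 + 29*s^2 + 39*s + 18) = (s - 5)*(s + 2)*(s + 3)*(s^3 + 7*s^2 + 15*s + 9) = (s - 5)*(s + 1)*(s + 2)*(s + 3)*(s^2 + 6*s + 9) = (s - 5)*(s + 1)*(s + 2)*(s + 3)^2*(s + 3)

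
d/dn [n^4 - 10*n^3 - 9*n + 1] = 4*n^3 - 30*n^2 - 9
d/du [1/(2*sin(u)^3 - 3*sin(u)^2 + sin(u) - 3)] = (-6*sin(u)^2 + 6*sin(u) - 1)*cos(u)/(2*sin(u)^3 - 3*sin(u)^2 + sin(u) - 3)^2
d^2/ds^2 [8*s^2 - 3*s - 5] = 16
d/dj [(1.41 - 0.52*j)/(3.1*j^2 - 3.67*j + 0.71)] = (1.612*j^2 - 8.742*j + 4.8055)/(9.61*j^4 - 22.754*j^3 + 17.8709*j^2 - 5.2114*j + 0.5041)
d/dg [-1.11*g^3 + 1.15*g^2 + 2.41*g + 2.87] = -3.33*g^2 + 2.3*g + 2.41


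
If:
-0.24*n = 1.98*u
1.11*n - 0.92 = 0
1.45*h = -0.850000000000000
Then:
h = -0.59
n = 0.83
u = -0.10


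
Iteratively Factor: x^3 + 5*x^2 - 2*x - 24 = (x - 2)*(x^2 + 7*x + 12) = (x - 2)*(x + 4)*(x + 3)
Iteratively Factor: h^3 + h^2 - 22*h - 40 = (h - 5)*(h^2 + 6*h + 8) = (h - 5)*(h + 2)*(h + 4)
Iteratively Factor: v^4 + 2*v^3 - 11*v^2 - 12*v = (v + 4)*(v^3 - 2*v^2 - 3*v) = v*(v + 4)*(v^2 - 2*v - 3) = v*(v + 1)*(v + 4)*(v - 3)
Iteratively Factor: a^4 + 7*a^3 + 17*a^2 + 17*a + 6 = (a + 2)*(a^3 + 5*a^2 + 7*a + 3) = (a + 1)*(a + 2)*(a^2 + 4*a + 3) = (a + 1)*(a + 2)*(a + 3)*(a + 1)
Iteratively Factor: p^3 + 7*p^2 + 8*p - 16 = (p + 4)*(p^2 + 3*p - 4) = (p - 1)*(p + 4)*(p + 4)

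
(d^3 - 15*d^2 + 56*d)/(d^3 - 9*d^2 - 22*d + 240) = d*(d - 7)/(d^2 - d - 30)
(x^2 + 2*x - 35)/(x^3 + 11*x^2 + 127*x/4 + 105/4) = 4*(x - 5)/(4*x^2 + 16*x + 15)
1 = 1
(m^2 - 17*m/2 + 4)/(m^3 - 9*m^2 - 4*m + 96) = (m - 1/2)/(m^2 - m - 12)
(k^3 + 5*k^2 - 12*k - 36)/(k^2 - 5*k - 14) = (k^2 + 3*k - 18)/(k - 7)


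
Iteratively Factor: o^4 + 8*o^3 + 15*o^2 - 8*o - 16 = (o - 1)*(o^3 + 9*o^2 + 24*o + 16) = (o - 1)*(o + 1)*(o^2 + 8*o + 16) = (o - 1)*(o + 1)*(o + 4)*(o + 4)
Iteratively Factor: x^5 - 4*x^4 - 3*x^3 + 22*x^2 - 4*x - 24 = (x - 2)*(x^4 - 2*x^3 - 7*x^2 + 8*x + 12) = (x - 3)*(x - 2)*(x^3 + x^2 - 4*x - 4) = (x - 3)*(x - 2)^2*(x^2 + 3*x + 2) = (x - 3)*(x - 2)^2*(x + 1)*(x + 2)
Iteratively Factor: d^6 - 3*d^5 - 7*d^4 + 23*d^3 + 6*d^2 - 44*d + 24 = (d + 2)*(d^5 - 5*d^4 + 3*d^3 + 17*d^2 - 28*d + 12) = (d - 1)*(d + 2)*(d^4 - 4*d^3 - d^2 + 16*d - 12) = (d - 1)*(d + 2)^2*(d^3 - 6*d^2 + 11*d - 6) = (d - 3)*(d - 1)*(d + 2)^2*(d^2 - 3*d + 2) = (d - 3)*(d - 1)^2*(d + 2)^2*(d - 2)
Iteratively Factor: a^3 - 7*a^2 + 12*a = (a - 3)*(a^2 - 4*a) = a*(a - 3)*(a - 4)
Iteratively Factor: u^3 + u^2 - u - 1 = (u - 1)*(u^2 + 2*u + 1) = (u - 1)*(u + 1)*(u + 1)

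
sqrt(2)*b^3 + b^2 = b^2*(sqrt(2)*b + 1)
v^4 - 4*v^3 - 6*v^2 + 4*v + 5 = (v - 5)*(v - 1)*(v + 1)^2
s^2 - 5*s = s*(s - 5)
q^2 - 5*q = q*(q - 5)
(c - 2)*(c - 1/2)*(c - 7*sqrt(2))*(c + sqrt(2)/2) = c^4 - 13*sqrt(2)*c^3/2 - 5*c^3/2 - 6*c^2 + 65*sqrt(2)*c^2/4 - 13*sqrt(2)*c/2 + 35*c/2 - 7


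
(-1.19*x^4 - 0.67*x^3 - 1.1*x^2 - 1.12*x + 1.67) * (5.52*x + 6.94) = -6.5688*x^5 - 11.957*x^4 - 10.7218*x^3 - 13.8164*x^2 + 1.4456*x + 11.5898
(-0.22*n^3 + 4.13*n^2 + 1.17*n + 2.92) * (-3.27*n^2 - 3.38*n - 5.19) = 0.7194*n^5 - 12.7615*n^4 - 16.6435*n^3 - 34.9377*n^2 - 15.9419*n - 15.1548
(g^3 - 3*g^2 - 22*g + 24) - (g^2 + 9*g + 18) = g^3 - 4*g^2 - 31*g + 6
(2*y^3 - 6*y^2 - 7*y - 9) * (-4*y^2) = -8*y^5 + 24*y^4 + 28*y^3 + 36*y^2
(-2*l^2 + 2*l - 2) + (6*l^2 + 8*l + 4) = 4*l^2 + 10*l + 2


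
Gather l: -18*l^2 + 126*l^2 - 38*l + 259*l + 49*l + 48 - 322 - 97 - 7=108*l^2 + 270*l - 378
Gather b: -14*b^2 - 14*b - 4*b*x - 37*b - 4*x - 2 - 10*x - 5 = -14*b^2 + b*(-4*x - 51) - 14*x - 7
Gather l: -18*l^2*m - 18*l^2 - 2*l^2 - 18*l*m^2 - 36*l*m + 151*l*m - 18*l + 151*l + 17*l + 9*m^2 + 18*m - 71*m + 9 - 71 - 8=l^2*(-18*m - 20) + l*(-18*m^2 + 115*m + 150) + 9*m^2 - 53*m - 70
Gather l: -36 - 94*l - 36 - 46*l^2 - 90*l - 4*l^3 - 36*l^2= -4*l^3 - 82*l^2 - 184*l - 72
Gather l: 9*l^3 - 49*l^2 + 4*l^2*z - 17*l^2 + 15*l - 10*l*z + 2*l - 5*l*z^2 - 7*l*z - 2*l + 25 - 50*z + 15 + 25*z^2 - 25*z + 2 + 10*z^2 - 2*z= 9*l^3 + l^2*(4*z - 66) + l*(-5*z^2 - 17*z + 15) + 35*z^2 - 77*z + 42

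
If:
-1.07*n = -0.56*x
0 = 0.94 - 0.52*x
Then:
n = 0.95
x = 1.81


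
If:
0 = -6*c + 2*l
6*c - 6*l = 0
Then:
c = 0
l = 0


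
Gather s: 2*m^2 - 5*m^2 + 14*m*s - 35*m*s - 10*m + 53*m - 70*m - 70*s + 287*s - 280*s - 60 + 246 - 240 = -3*m^2 - 27*m + s*(-21*m - 63) - 54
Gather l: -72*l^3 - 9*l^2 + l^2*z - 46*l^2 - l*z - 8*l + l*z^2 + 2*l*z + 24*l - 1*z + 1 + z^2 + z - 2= -72*l^3 + l^2*(z - 55) + l*(z^2 + z + 16) + z^2 - 1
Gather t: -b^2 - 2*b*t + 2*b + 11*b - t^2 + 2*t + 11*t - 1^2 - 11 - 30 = -b^2 + 13*b - t^2 + t*(13 - 2*b) - 42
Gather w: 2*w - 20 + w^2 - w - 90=w^2 + w - 110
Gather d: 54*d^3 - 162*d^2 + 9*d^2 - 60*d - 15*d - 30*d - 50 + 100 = 54*d^3 - 153*d^2 - 105*d + 50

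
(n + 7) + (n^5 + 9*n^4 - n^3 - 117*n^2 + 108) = n^5 + 9*n^4 - n^3 - 117*n^2 + n + 115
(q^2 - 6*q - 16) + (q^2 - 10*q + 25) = 2*q^2 - 16*q + 9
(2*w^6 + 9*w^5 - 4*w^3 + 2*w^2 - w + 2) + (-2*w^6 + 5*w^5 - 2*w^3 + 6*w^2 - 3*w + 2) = 14*w^5 - 6*w^3 + 8*w^2 - 4*w + 4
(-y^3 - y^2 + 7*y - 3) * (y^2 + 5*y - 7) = -y^5 - 6*y^4 + 9*y^3 + 39*y^2 - 64*y + 21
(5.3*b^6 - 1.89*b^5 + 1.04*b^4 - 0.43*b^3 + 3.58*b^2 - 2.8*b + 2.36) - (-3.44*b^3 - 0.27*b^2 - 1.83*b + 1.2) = 5.3*b^6 - 1.89*b^5 + 1.04*b^4 + 3.01*b^3 + 3.85*b^2 - 0.97*b + 1.16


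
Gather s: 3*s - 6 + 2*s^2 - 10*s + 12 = 2*s^2 - 7*s + 6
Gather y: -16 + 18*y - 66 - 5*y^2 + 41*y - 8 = -5*y^2 + 59*y - 90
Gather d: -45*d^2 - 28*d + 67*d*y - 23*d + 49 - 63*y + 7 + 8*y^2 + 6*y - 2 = -45*d^2 + d*(67*y - 51) + 8*y^2 - 57*y + 54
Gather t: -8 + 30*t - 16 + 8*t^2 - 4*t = 8*t^2 + 26*t - 24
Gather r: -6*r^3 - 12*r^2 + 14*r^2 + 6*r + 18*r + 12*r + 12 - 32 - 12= -6*r^3 + 2*r^2 + 36*r - 32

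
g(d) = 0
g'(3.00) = 0.00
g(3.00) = 0.00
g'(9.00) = 0.00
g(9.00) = 0.00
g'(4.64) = 0.00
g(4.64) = 0.00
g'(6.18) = 0.00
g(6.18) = 0.00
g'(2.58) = 0.00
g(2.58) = 0.00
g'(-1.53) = 0.00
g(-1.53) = 0.00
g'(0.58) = 0.00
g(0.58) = 0.00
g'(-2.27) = 0.00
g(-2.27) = 0.00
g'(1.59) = 0.00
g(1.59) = 0.00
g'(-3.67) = 0.00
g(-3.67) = 0.00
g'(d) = 0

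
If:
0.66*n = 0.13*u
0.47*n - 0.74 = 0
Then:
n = 1.57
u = 7.99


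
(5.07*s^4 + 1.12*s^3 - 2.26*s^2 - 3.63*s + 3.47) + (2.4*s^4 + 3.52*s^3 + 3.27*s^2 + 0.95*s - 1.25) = 7.47*s^4 + 4.64*s^3 + 1.01*s^2 - 2.68*s + 2.22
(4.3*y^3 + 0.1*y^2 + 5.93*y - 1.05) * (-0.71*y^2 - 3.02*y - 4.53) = -3.053*y^5 - 13.057*y^4 - 23.9913*y^3 - 17.6161*y^2 - 23.6919*y + 4.7565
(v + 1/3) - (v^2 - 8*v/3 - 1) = -v^2 + 11*v/3 + 4/3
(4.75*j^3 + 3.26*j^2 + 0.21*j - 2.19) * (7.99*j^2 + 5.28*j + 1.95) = 37.9525*j^5 + 51.1274*j^4 + 28.1532*j^3 - 10.0323*j^2 - 11.1537*j - 4.2705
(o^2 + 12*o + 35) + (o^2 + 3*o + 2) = 2*o^2 + 15*o + 37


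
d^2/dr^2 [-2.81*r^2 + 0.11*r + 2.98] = -5.62000000000000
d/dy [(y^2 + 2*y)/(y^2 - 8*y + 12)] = 2*(-5*y^2 + 12*y + 12)/(y^4 - 16*y^3 + 88*y^2 - 192*y + 144)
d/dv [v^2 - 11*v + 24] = 2*v - 11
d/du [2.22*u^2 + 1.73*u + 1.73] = 4.44*u + 1.73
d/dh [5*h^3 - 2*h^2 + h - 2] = 15*h^2 - 4*h + 1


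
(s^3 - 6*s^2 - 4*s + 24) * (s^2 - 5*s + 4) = s^5 - 11*s^4 + 30*s^3 + 20*s^2 - 136*s + 96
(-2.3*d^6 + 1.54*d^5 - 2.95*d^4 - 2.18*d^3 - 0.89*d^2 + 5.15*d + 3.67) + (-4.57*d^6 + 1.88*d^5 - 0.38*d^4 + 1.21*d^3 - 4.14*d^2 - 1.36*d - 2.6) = -6.87*d^6 + 3.42*d^5 - 3.33*d^4 - 0.97*d^3 - 5.03*d^2 + 3.79*d + 1.07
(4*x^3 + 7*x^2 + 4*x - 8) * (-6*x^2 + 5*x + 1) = -24*x^5 - 22*x^4 + 15*x^3 + 75*x^2 - 36*x - 8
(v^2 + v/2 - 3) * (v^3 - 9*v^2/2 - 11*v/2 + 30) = v^5 - 4*v^4 - 43*v^3/4 + 163*v^2/4 + 63*v/2 - 90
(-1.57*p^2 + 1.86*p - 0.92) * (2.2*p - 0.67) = -3.454*p^3 + 5.1439*p^2 - 3.2702*p + 0.6164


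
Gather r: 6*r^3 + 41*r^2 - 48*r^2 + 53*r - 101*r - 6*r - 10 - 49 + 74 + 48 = 6*r^3 - 7*r^2 - 54*r + 63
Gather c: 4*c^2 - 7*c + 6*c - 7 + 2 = 4*c^2 - c - 5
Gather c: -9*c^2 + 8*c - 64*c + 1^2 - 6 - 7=-9*c^2 - 56*c - 12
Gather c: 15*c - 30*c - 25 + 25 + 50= 50 - 15*c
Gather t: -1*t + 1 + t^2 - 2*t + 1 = t^2 - 3*t + 2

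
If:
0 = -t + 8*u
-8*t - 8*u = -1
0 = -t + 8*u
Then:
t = 1/9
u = 1/72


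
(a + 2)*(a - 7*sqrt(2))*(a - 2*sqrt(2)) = a^3 - 9*sqrt(2)*a^2 + 2*a^2 - 18*sqrt(2)*a + 28*a + 56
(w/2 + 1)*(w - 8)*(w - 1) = w^3/2 - 7*w^2/2 - 5*w + 8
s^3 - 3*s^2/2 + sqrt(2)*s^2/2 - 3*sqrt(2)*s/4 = s*(s - 3/2)*(s + sqrt(2)/2)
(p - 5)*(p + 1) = p^2 - 4*p - 5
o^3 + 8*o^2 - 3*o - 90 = (o - 3)*(o + 5)*(o + 6)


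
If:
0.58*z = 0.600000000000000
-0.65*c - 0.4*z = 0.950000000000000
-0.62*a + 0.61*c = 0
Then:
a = -2.06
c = -2.10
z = 1.03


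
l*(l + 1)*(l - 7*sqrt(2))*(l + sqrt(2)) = l^4 - 6*sqrt(2)*l^3 + l^3 - 14*l^2 - 6*sqrt(2)*l^2 - 14*l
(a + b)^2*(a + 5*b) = a^3 + 7*a^2*b + 11*a*b^2 + 5*b^3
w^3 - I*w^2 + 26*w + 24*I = (w - 6*I)*(w + I)*(w + 4*I)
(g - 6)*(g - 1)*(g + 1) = g^3 - 6*g^2 - g + 6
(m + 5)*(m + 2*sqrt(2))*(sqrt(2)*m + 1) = sqrt(2)*m^3 + 5*m^2 + 5*sqrt(2)*m^2 + 2*sqrt(2)*m + 25*m + 10*sqrt(2)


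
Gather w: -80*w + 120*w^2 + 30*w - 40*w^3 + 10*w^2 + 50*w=-40*w^3 + 130*w^2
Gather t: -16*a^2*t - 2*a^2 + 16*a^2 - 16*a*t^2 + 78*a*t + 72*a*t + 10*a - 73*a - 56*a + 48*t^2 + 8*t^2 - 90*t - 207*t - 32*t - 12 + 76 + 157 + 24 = 14*a^2 - 119*a + t^2*(56 - 16*a) + t*(-16*a^2 + 150*a - 329) + 245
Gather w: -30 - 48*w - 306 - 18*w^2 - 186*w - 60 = -18*w^2 - 234*w - 396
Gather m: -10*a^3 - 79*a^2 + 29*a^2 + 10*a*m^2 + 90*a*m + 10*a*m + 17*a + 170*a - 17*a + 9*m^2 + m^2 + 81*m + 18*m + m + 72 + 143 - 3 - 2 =-10*a^3 - 50*a^2 + 170*a + m^2*(10*a + 10) + m*(100*a + 100) + 210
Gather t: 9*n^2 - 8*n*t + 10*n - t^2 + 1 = 9*n^2 - 8*n*t + 10*n - t^2 + 1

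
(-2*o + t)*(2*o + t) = -4*o^2 + t^2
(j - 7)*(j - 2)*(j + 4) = j^3 - 5*j^2 - 22*j + 56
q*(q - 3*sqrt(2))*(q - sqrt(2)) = q^3 - 4*sqrt(2)*q^2 + 6*q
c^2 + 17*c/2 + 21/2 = (c + 3/2)*(c + 7)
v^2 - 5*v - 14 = (v - 7)*(v + 2)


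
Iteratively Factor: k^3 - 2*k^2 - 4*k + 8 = (k + 2)*(k^2 - 4*k + 4) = (k - 2)*(k + 2)*(k - 2)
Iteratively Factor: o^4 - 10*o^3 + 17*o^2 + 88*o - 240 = (o - 5)*(o^3 - 5*o^2 - 8*o + 48) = (o - 5)*(o + 3)*(o^2 - 8*o + 16) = (o - 5)*(o - 4)*(o + 3)*(o - 4)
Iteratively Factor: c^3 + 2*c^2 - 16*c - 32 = (c + 4)*(c^2 - 2*c - 8) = (c - 4)*(c + 4)*(c + 2)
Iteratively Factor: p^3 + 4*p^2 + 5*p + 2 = (p + 2)*(p^2 + 2*p + 1) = (p + 1)*(p + 2)*(p + 1)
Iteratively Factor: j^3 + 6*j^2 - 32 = (j - 2)*(j^2 + 8*j + 16) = (j - 2)*(j + 4)*(j + 4)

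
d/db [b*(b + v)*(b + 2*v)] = 3*b^2 + 6*b*v + 2*v^2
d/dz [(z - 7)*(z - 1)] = 2*z - 8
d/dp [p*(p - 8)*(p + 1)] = 3*p^2 - 14*p - 8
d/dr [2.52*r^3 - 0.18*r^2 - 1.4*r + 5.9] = 7.56*r^2 - 0.36*r - 1.4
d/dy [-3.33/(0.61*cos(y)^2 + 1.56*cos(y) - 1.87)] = -(4.0626*cos(y) + 5.1948)*sin(y)/(0.61*cos(y)^2 + 1.56*cos(y) - 1.87)^2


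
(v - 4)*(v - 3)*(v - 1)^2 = v^4 - 9*v^3 + 27*v^2 - 31*v + 12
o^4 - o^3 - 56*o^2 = o^2*(o - 8)*(o + 7)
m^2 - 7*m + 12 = (m - 4)*(m - 3)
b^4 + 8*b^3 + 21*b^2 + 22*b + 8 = (b + 1)^2*(b + 2)*(b + 4)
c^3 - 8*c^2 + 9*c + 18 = (c - 6)*(c - 3)*(c + 1)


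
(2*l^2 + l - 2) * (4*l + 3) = 8*l^3 + 10*l^2 - 5*l - 6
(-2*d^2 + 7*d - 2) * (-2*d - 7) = 4*d^3 - 45*d + 14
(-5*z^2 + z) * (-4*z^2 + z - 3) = 20*z^4 - 9*z^3 + 16*z^2 - 3*z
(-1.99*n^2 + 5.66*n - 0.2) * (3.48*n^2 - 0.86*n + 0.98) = -6.9252*n^4 + 21.4082*n^3 - 7.5138*n^2 + 5.7188*n - 0.196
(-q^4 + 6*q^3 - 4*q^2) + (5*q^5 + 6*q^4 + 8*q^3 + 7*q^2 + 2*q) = 5*q^5 + 5*q^4 + 14*q^3 + 3*q^2 + 2*q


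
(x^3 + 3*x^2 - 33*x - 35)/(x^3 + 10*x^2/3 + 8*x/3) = 3*(x^3 + 3*x^2 - 33*x - 35)/(x*(3*x^2 + 10*x + 8))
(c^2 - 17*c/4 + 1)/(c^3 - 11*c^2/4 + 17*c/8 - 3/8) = 2*(c - 4)/(2*c^2 - 5*c + 3)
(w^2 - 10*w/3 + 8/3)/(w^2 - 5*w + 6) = (w - 4/3)/(w - 3)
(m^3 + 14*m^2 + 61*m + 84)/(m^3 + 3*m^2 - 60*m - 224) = (m + 3)/(m - 8)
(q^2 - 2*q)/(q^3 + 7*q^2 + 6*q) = (q - 2)/(q^2 + 7*q + 6)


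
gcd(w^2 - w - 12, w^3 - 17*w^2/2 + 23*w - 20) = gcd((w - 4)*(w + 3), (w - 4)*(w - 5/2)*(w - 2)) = w - 4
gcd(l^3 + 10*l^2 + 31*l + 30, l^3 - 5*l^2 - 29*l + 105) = l + 5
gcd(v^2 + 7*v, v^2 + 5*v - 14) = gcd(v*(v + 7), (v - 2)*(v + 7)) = v + 7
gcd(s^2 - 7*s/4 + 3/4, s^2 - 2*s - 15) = 1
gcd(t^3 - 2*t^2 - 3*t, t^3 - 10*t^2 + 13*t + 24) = t^2 - 2*t - 3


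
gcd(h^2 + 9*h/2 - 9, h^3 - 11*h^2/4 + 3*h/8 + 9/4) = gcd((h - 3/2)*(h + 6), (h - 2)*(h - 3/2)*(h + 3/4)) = h - 3/2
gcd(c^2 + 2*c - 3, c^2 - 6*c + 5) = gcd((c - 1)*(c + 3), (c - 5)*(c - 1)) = c - 1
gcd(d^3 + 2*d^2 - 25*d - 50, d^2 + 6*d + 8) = d + 2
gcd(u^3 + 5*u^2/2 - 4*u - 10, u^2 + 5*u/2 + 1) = u + 2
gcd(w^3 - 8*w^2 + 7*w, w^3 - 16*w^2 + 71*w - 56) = w^2 - 8*w + 7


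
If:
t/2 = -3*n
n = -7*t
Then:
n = 0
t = 0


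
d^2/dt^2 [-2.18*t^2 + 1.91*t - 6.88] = -4.36000000000000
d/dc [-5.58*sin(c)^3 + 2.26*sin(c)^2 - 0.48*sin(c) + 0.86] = (-16.74*sin(c)^2 + 4.52*sin(c) - 0.48)*cos(c)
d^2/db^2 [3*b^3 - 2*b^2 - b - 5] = 18*b - 4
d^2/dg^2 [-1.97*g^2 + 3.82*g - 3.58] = -3.94000000000000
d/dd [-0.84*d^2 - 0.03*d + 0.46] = -1.68*d - 0.03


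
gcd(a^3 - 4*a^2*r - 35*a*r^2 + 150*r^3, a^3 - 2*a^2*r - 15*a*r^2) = -a + 5*r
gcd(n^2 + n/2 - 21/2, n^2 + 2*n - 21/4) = n + 7/2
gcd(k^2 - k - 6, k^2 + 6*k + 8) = k + 2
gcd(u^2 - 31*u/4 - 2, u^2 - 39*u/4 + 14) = u - 8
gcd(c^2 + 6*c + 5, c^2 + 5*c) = c + 5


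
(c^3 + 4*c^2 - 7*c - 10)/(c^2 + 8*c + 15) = (c^2 - c - 2)/(c + 3)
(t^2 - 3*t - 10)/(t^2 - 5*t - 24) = (-t^2 + 3*t + 10)/(-t^2 + 5*t + 24)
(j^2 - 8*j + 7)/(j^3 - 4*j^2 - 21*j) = (j - 1)/(j*(j + 3))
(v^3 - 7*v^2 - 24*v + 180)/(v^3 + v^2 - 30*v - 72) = (v^2 - v - 30)/(v^2 + 7*v + 12)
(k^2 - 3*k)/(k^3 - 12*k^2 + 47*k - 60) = k/(k^2 - 9*k + 20)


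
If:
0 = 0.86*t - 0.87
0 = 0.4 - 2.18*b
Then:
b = 0.18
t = 1.01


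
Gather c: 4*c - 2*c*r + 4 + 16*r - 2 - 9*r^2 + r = c*(4 - 2*r) - 9*r^2 + 17*r + 2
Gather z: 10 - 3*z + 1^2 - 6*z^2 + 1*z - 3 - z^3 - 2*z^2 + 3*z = -z^3 - 8*z^2 + z + 8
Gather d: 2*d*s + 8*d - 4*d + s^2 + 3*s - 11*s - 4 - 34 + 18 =d*(2*s + 4) + s^2 - 8*s - 20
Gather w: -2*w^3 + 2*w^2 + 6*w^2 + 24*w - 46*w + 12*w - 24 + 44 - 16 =-2*w^3 + 8*w^2 - 10*w + 4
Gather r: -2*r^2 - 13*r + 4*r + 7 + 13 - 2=-2*r^2 - 9*r + 18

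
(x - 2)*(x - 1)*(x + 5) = x^3 + 2*x^2 - 13*x + 10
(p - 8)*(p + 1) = p^2 - 7*p - 8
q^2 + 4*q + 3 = (q + 1)*(q + 3)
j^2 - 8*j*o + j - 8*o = (j + 1)*(j - 8*o)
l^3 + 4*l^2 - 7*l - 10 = (l - 2)*(l + 1)*(l + 5)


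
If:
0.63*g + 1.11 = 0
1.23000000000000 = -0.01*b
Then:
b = -123.00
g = -1.76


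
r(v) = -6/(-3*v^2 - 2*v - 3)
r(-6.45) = 0.05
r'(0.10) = -1.50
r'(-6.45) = 0.02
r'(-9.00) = 0.01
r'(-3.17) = 0.14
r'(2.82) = -0.11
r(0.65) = 1.08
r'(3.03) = -0.09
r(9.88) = 0.02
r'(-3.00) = 0.17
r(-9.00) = 0.03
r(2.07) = 0.30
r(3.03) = 0.16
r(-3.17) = 0.22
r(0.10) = 1.86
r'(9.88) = -0.00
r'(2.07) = -0.22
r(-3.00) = 0.25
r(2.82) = 0.18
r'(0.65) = -1.14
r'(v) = -6*(6*v + 2)/(-3*v^2 - 2*v - 3)^2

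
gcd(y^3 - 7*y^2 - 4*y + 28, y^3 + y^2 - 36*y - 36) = 1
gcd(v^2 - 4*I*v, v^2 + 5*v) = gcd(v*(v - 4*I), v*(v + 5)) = v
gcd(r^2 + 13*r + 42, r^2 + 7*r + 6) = r + 6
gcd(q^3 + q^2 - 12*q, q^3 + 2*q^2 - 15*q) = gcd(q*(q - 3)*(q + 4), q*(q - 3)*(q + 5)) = q^2 - 3*q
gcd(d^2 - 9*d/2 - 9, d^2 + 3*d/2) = d + 3/2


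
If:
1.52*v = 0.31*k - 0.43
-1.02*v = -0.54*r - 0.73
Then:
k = 4.90322580645161*v + 1.38709677419355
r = 1.88888888888889*v - 1.35185185185185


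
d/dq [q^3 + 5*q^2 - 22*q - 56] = 3*q^2 + 10*q - 22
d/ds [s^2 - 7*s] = 2*s - 7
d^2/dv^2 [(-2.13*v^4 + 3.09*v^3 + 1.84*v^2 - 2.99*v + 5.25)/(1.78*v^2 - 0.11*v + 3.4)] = (-13.497384*v^6 + 2.50232400000002*v^5 - 77.499198*v^4 - 42.80715*v^3 - 269.41704*v^2 + 316.72758*v - 23.11467)/(5.639752*v^6 - 1.045572*v^5 + 32.382294*v^4 - 3.995651*v^3 + 61.85382*v^2 - 3.8148*v + 39.304)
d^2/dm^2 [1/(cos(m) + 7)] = (sin(m)^2 + 7*cos(m) + 1)/(cos(m) + 7)^3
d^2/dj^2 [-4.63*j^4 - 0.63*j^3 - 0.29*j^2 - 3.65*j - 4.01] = -55.56*j^2 - 3.78*j - 0.58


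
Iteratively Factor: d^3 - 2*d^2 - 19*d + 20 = (d + 4)*(d^2 - 6*d + 5) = (d - 5)*(d + 4)*(d - 1)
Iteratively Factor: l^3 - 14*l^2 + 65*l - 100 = (l - 4)*(l^2 - 10*l + 25) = (l - 5)*(l - 4)*(l - 5)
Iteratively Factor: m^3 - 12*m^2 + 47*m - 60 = (m - 3)*(m^2 - 9*m + 20) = (m - 4)*(m - 3)*(m - 5)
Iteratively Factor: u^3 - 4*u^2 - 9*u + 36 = (u - 3)*(u^2 - u - 12) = (u - 4)*(u - 3)*(u + 3)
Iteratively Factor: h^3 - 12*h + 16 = (h - 2)*(h^2 + 2*h - 8) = (h - 2)*(h + 4)*(h - 2)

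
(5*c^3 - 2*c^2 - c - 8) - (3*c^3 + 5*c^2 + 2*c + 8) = 2*c^3 - 7*c^2 - 3*c - 16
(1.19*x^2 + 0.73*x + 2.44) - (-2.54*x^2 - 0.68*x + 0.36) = 3.73*x^2 + 1.41*x + 2.08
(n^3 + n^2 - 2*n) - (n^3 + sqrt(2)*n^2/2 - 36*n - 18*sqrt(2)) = -sqrt(2)*n^2/2 + n^2 + 34*n + 18*sqrt(2)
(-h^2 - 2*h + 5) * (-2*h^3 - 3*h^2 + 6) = 2*h^5 + 7*h^4 - 4*h^3 - 21*h^2 - 12*h + 30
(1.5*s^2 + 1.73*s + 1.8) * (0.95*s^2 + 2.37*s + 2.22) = 1.425*s^4 + 5.1985*s^3 + 9.1401*s^2 + 8.1066*s + 3.996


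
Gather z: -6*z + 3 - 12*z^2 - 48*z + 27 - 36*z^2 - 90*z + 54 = -48*z^2 - 144*z + 84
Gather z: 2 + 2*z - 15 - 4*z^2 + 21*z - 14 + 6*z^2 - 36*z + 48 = 2*z^2 - 13*z + 21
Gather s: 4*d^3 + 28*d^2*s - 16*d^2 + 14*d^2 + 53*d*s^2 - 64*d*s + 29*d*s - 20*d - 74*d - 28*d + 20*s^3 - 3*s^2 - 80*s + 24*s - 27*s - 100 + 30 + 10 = 4*d^3 - 2*d^2 - 122*d + 20*s^3 + s^2*(53*d - 3) + s*(28*d^2 - 35*d - 83) - 60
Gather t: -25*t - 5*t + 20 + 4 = 24 - 30*t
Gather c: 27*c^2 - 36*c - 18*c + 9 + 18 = 27*c^2 - 54*c + 27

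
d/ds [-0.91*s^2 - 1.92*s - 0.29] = -1.82*s - 1.92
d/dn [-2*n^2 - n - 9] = -4*n - 1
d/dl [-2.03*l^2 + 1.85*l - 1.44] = 1.85 - 4.06*l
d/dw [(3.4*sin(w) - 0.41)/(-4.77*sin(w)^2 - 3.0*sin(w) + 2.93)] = (16.218*sin(w)^2 - 3.9114*sin(w) + 8.732)*cos(w)/(22.7529*sin(w)^4 + 28.62*sin(w)^3 - 18.9522*sin(w)^2 - 17.58*sin(w) + 8.5849)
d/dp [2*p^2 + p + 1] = 4*p + 1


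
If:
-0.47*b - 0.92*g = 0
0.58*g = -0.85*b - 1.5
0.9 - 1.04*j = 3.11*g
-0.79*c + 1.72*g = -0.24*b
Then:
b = -2.71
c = 2.19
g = 1.38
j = -3.27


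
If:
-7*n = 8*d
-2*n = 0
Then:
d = 0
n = 0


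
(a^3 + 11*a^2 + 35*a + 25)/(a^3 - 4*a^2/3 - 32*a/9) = 9*(a^3 + 11*a^2 + 35*a + 25)/(a*(9*a^2 - 12*a - 32))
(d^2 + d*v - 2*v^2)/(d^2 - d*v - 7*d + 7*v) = (d + 2*v)/(d - 7)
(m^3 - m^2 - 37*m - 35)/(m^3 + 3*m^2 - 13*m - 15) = (m - 7)/(m - 3)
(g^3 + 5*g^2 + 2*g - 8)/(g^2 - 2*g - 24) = (g^2 + g - 2)/(g - 6)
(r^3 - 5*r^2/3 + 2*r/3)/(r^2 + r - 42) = r*(3*r^2 - 5*r + 2)/(3*(r^2 + r - 42))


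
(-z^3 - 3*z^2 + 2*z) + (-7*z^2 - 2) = -z^3 - 10*z^2 + 2*z - 2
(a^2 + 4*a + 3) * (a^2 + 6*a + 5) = a^4 + 10*a^3 + 32*a^2 + 38*a + 15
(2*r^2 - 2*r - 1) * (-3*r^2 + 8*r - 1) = -6*r^4 + 22*r^3 - 15*r^2 - 6*r + 1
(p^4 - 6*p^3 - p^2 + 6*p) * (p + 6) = p^5 - 37*p^3 + 36*p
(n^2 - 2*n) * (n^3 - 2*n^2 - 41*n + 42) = n^5 - 4*n^4 - 37*n^3 + 124*n^2 - 84*n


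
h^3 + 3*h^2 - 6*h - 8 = (h - 2)*(h + 1)*(h + 4)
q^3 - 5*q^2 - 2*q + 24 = (q - 4)*(q - 3)*(q + 2)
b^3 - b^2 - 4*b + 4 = (b - 2)*(b - 1)*(b + 2)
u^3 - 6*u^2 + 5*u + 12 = (u - 4)*(u - 3)*(u + 1)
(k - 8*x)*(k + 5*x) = k^2 - 3*k*x - 40*x^2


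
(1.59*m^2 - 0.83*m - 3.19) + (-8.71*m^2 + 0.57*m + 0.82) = -7.12*m^2 - 0.26*m - 2.37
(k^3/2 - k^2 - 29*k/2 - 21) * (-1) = -k^3/2 + k^2 + 29*k/2 + 21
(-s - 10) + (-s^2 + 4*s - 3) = -s^2 + 3*s - 13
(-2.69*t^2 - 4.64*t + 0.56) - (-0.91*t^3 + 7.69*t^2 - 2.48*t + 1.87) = 0.91*t^3 - 10.38*t^2 - 2.16*t - 1.31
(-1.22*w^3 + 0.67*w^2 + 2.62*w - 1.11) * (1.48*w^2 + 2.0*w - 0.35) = -1.8056*w^5 - 1.4484*w^4 + 5.6446*w^3 + 3.3627*w^2 - 3.137*w + 0.3885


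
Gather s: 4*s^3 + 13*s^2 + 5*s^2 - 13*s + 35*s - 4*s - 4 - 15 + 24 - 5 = 4*s^3 + 18*s^2 + 18*s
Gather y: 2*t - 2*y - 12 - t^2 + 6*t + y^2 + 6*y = -t^2 + 8*t + y^2 + 4*y - 12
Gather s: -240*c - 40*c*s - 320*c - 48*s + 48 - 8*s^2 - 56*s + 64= -560*c - 8*s^2 + s*(-40*c - 104) + 112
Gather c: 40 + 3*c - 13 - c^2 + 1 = -c^2 + 3*c + 28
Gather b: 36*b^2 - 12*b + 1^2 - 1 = 36*b^2 - 12*b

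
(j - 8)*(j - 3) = j^2 - 11*j + 24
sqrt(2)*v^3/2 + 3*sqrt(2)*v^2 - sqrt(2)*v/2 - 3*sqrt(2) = (v - 1)*(v + 6)*(sqrt(2)*v/2 + sqrt(2)/2)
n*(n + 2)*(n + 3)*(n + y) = n^4 + n^3*y + 5*n^3 + 5*n^2*y + 6*n^2 + 6*n*y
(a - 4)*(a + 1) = a^2 - 3*a - 4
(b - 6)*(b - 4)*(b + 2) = b^3 - 8*b^2 + 4*b + 48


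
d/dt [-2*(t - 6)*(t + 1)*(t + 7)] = -6*t^2 - 8*t + 82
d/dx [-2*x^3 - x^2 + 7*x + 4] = -6*x^2 - 2*x + 7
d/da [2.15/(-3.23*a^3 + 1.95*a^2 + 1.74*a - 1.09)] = (20.8335*a^2 - 8.385*a - 3.741)/(3.23*a^3 - 1.95*a^2 - 1.74*a + 1.09)^2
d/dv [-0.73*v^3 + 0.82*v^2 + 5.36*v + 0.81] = -2.19*v^2 + 1.64*v + 5.36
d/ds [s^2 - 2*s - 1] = 2*s - 2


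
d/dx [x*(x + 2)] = 2*x + 2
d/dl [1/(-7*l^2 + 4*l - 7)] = 2*(7*l - 2)/(7*l^2 - 4*l + 7)^2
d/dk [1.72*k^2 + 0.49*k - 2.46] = 3.44*k + 0.49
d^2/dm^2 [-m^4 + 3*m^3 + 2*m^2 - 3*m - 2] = -12*m^2 + 18*m + 4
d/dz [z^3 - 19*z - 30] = 3*z^2 - 19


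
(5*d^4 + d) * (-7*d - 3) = -35*d^5 - 15*d^4 - 7*d^2 - 3*d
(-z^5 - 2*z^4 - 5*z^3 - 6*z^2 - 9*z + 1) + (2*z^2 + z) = -z^5 - 2*z^4 - 5*z^3 - 4*z^2 - 8*z + 1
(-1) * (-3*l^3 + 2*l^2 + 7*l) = 3*l^3 - 2*l^2 - 7*l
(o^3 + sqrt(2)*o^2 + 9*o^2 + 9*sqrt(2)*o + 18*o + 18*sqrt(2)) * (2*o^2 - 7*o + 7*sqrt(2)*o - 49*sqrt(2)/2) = 2*o^5 + 11*o^4 + 9*sqrt(2)*o^4 - 13*o^3 + 99*sqrt(2)*o^3/2 - 243*sqrt(2)*o^2/2 - 49*o^2 - 567*sqrt(2)*o - 189*o - 882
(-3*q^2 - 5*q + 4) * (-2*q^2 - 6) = 6*q^4 + 10*q^3 + 10*q^2 + 30*q - 24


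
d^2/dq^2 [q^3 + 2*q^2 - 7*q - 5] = 6*q + 4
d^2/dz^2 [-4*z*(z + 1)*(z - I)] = -24*z - 8 + 8*I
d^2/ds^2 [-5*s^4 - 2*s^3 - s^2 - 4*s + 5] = -60*s^2 - 12*s - 2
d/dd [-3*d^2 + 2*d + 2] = 2 - 6*d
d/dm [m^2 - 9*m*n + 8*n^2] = 2*m - 9*n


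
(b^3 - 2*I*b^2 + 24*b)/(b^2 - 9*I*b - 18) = b*(b + 4*I)/(b - 3*I)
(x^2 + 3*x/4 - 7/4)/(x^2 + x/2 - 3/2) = (4*x + 7)/(2*(2*x + 3))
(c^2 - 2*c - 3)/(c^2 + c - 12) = (c + 1)/(c + 4)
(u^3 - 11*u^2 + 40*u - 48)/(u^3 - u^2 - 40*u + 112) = (u - 3)/(u + 7)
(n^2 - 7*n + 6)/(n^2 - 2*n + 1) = (n - 6)/(n - 1)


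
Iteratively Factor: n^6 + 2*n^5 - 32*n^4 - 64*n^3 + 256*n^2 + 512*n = (n + 4)*(n^5 - 2*n^4 - 24*n^3 + 32*n^2 + 128*n) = n*(n + 4)*(n^4 - 2*n^3 - 24*n^2 + 32*n + 128) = n*(n + 4)^2*(n^3 - 6*n^2 + 32) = n*(n + 2)*(n + 4)^2*(n^2 - 8*n + 16) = n*(n - 4)*(n + 2)*(n + 4)^2*(n - 4)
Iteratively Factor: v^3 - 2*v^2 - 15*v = (v + 3)*(v^2 - 5*v) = (v - 5)*(v + 3)*(v)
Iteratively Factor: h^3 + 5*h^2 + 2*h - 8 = (h + 4)*(h^2 + h - 2) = (h - 1)*(h + 4)*(h + 2)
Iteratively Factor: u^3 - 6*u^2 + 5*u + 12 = (u - 4)*(u^2 - 2*u - 3) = (u - 4)*(u - 3)*(u + 1)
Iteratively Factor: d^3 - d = (d - 1)*(d^2 + d) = d*(d - 1)*(d + 1)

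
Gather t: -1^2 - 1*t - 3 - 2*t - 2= -3*t - 6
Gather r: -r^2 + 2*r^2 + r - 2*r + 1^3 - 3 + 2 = r^2 - r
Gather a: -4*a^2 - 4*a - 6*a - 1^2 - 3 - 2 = -4*a^2 - 10*a - 6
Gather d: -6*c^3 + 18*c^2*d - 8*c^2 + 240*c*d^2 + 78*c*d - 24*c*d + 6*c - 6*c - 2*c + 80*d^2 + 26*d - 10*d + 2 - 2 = -6*c^3 - 8*c^2 - 2*c + d^2*(240*c + 80) + d*(18*c^2 + 54*c + 16)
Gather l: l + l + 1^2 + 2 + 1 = 2*l + 4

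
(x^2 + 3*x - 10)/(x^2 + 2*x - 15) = (x - 2)/(x - 3)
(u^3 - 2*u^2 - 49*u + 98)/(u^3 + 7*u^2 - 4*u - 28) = (u - 7)/(u + 2)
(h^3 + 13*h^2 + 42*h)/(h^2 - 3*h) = (h^2 + 13*h + 42)/(h - 3)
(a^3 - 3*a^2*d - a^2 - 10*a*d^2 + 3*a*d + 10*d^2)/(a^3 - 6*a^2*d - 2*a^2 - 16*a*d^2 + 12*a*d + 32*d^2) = (a^2 - 5*a*d - a + 5*d)/(a^2 - 8*a*d - 2*a + 16*d)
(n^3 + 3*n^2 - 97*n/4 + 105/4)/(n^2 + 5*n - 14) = (n^2 - 4*n + 15/4)/(n - 2)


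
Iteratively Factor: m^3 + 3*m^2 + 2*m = (m + 1)*(m^2 + 2*m) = (m + 1)*(m + 2)*(m)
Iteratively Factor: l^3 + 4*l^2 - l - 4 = (l - 1)*(l^2 + 5*l + 4) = (l - 1)*(l + 1)*(l + 4)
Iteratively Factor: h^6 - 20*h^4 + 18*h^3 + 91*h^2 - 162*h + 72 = (h - 1)*(h^5 + h^4 - 19*h^3 - h^2 + 90*h - 72) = (h - 1)^2*(h^4 + 2*h^3 - 17*h^2 - 18*h + 72) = (h - 1)^2*(h + 3)*(h^3 - h^2 - 14*h + 24) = (h - 2)*(h - 1)^2*(h + 3)*(h^2 + h - 12) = (h - 3)*(h - 2)*(h - 1)^2*(h + 3)*(h + 4)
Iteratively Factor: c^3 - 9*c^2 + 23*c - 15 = (c - 3)*(c^2 - 6*c + 5) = (c - 3)*(c - 1)*(c - 5)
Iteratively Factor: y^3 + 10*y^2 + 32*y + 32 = (y + 4)*(y^2 + 6*y + 8) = (y + 2)*(y + 4)*(y + 4)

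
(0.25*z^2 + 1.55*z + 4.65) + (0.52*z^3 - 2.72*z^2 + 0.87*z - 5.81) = 0.52*z^3 - 2.47*z^2 + 2.42*z - 1.16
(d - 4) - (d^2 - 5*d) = -d^2 + 6*d - 4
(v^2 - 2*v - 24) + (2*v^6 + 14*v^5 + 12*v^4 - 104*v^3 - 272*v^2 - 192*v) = 2*v^6 + 14*v^5 + 12*v^4 - 104*v^3 - 271*v^2 - 194*v - 24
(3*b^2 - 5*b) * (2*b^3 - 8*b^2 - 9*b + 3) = 6*b^5 - 34*b^4 + 13*b^3 + 54*b^2 - 15*b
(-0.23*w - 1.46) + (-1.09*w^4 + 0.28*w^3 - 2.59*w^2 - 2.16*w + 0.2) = -1.09*w^4 + 0.28*w^3 - 2.59*w^2 - 2.39*w - 1.26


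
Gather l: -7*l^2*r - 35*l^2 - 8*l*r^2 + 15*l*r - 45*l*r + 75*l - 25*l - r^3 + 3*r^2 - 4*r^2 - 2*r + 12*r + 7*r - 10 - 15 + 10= l^2*(-7*r - 35) + l*(-8*r^2 - 30*r + 50) - r^3 - r^2 + 17*r - 15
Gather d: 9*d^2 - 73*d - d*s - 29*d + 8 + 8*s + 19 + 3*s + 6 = 9*d^2 + d*(-s - 102) + 11*s + 33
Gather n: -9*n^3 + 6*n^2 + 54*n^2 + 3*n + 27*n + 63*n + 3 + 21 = -9*n^3 + 60*n^2 + 93*n + 24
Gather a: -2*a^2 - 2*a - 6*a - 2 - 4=-2*a^2 - 8*a - 6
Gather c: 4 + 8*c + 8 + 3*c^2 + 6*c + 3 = 3*c^2 + 14*c + 15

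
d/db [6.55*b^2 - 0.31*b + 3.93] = 13.1*b - 0.31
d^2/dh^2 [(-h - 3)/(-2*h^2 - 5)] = 4*(8*h^2*(h + 3) - 3*(h + 1)*(2*h^2 + 5))/(2*h^2 + 5)^3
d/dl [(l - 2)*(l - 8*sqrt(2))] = 2*l - 8*sqrt(2) - 2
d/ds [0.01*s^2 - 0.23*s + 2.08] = 0.02*s - 0.23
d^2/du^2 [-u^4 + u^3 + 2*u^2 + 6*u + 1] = -12*u^2 + 6*u + 4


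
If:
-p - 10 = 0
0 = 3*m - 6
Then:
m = 2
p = -10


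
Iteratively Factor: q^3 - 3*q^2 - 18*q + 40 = (q - 2)*(q^2 - q - 20) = (q - 5)*(q - 2)*(q + 4)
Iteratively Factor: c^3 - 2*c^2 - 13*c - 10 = (c + 1)*(c^2 - 3*c - 10) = (c - 5)*(c + 1)*(c + 2)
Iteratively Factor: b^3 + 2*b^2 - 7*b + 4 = (b - 1)*(b^2 + 3*b - 4) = (b - 1)*(b + 4)*(b - 1)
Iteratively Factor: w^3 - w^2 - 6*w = (w + 2)*(w^2 - 3*w) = (w - 3)*(w + 2)*(w)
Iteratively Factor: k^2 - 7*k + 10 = (k - 5)*(k - 2)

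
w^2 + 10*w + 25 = (w + 5)^2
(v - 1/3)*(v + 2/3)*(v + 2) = v^3 + 7*v^2/3 + 4*v/9 - 4/9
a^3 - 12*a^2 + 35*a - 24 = (a - 8)*(a - 3)*(a - 1)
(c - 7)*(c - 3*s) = c^2 - 3*c*s - 7*c + 21*s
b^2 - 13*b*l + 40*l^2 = (b - 8*l)*(b - 5*l)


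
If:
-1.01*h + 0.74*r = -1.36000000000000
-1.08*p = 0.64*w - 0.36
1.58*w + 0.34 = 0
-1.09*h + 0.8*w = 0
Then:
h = -0.16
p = 0.46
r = -2.05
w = -0.22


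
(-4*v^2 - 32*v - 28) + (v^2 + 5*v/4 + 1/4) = -3*v^2 - 123*v/4 - 111/4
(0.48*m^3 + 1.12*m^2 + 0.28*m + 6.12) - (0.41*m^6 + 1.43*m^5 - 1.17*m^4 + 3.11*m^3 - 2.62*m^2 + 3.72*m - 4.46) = -0.41*m^6 - 1.43*m^5 + 1.17*m^4 - 2.63*m^3 + 3.74*m^2 - 3.44*m + 10.58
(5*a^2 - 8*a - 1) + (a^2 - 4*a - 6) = 6*a^2 - 12*a - 7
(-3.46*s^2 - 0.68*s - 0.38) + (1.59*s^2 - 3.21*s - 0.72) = -1.87*s^2 - 3.89*s - 1.1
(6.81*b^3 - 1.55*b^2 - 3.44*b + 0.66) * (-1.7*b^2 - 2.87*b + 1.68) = -11.577*b^5 - 16.9097*b^4 + 21.7373*b^3 + 6.1468*b^2 - 7.6734*b + 1.1088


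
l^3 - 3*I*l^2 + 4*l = l*(l - 4*I)*(l + I)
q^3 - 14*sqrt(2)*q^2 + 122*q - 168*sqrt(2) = (q - 7*sqrt(2))*(q - 4*sqrt(2))*(q - 3*sqrt(2))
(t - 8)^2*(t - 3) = t^3 - 19*t^2 + 112*t - 192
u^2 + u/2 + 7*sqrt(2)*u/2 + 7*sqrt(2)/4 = (u + 1/2)*(u + 7*sqrt(2)/2)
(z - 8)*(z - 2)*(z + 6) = z^3 - 4*z^2 - 44*z + 96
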